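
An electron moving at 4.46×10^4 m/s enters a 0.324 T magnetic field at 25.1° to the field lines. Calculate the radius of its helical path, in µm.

Only the perpendicular component v⊥ = v sin25.1° = 1.89×10^4 m/s is bent by the field.
r = m v⊥ /(qB) = (9.11×10^-31)(1.89×10^4) / [(1×1.60×10^-19)(0.324)] = 3.32×10^-7 m.

r ≈ 0.332 µm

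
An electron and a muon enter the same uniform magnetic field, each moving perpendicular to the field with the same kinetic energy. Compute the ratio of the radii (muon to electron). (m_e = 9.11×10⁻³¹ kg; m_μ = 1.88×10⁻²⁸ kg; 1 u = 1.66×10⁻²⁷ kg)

ratio ≈ 14.4

r = √(2mK)/(qB) ⇒ at equal K, r ∝ √m/q.
r_{muon}/r_{electron} = 14.4.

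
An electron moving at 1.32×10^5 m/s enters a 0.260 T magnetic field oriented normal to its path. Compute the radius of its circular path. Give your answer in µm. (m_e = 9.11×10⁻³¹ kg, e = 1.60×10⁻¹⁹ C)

r ≈ 2.89 µm

The magnetic force provides the centripetal force: qvB = mv²/r, so r = mv/(qB).
r = (9.11×10^-31 kg)(1.32×10^5 m/s) / [(1×1.60×10^-19 C)(0.260 T)] = 2.89×10^-6 m.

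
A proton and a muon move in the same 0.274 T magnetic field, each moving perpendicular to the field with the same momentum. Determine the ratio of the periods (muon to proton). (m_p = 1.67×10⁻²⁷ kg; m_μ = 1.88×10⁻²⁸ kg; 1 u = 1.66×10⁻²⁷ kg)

ratio ≈ 0.113

T = 2πm/(qB) is independent of speed, so T₂/T₁ = (m₂/q₂)/(m₁/q₁).
T_{muon}/T_{proton} = (1.88×10^-28/1e) / (1.67×10^-27/1e) = 0.113.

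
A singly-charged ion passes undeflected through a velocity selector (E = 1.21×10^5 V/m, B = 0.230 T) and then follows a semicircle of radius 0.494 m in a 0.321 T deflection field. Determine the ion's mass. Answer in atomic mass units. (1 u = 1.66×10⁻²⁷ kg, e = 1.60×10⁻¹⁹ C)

m ≈ 29.1 u

v = E/B₁ = 5.26×10^5 m/s.
From r = mv/(qB₂), m = qB₂r/v = (1×1.60×10^-19)(0.321)(0.494) / (5.26×10^5) = 4.82×10^-26 kg.
In atomic mass units: m = 4.82×10^-26 / 1.66×10^-27 = 29.1 u.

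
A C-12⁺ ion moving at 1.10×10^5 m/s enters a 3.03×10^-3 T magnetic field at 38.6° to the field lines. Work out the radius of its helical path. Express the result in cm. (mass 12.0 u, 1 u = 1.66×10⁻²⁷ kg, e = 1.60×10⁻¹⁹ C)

Only the perpendicular component v⊥ = v sin38.6° = 6.86×10^4 m/s is bent by the field.
r = m v⊥ /(qB) = (1.99×10^-26)(6.86×10^4) / [(1×1.60×10^-19)(3.03×10^-3)] = 2.82 m.

r ≈ 282 cm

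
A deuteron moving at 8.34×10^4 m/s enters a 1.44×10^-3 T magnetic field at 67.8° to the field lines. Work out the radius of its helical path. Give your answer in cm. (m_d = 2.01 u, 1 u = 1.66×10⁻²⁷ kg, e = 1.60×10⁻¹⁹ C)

r ≈ 112 cm

Only the perpendicular component v⊥ = v sin67.8° = 7.72×10^4 m/s is bent by the field.
r = m v⊥ /(qB) = (3.34×10^-27)(7.72×10^4) / [(1×1.60×10^-19)(1.44×10^-3)] = 1.12 m.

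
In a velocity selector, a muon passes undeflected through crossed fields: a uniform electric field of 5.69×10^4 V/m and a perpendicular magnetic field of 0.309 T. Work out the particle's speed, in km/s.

v ≈ 184 km/s

For zero net force, qE = qvB, so v = E/B.
v = (5.69×10^4) / (0.309) = 1.84×10^5 m/s.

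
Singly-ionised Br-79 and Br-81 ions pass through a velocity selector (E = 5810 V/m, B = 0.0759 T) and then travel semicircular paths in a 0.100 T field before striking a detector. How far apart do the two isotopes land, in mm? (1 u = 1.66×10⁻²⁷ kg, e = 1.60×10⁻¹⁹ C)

Δd ≈ 31.8 mm

Both emerge at v = E/B₁ = 7.65×10^4 m/s.
r = mv/(qB₂), so r₁ = 0.6274 m and r₂ = 0.6433 m, giving Δr = 0.0159 m.
After a semicircle each ion lands a diameter 2r from the entry slit, so the separation is 2Δr = 0.0318 m.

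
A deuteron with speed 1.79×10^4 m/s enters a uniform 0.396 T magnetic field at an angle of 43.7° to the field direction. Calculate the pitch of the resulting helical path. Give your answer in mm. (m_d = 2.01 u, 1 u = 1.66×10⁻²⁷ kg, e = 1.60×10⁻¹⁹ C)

The velocity component along B is v∥ = v cos43.7° = 1.29×10^4 m/s.
The cyclotron period T = 2πm/(qB) = 3.31×10^-7 s is set by m, q, B alone.
Pitch = v∥·T = (1.29×10^4)(3.31×10^-7) = 4.28×10^-3 m.

pitch ≈ 4.28 mm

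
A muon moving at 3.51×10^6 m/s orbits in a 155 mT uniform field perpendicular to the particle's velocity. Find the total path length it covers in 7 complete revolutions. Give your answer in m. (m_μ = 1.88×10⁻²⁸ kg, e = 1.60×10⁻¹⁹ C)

L ≈ 1.17 m

r = mv/(qB) = 0.0266 m, so one revolution covers 2πr = 0.167 m.
In 7 revolutions: L = 7·2πr = 1.17 m.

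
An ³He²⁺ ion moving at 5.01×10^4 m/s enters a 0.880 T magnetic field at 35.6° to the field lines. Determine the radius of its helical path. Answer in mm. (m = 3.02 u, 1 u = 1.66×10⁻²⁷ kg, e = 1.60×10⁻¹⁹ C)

r ≈ 0.519 mm

Only the perpendicular component v⊥ = v sin35.6° = 2.92×10^4 m/s is bent by the field.
r = m v⊥ /(qB) = (5.01×10^-27)(2.92×10^4) / [(2×1.60×10^-19)(0.880)] = 5.19×10^-4 m.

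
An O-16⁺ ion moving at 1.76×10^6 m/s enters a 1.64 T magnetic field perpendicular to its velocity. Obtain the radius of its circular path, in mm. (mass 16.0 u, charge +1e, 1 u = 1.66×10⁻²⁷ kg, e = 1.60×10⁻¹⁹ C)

r ≈ 178 mm

The magnetic force provides the centripetal force: qvB = mv²/r, so r = mv/(qB).
r = (2.66×10^-26 kg)(1.76×10^6 m/s) / [(1×1.60×10^-19 C)(1.64 T)] = 0.178 m.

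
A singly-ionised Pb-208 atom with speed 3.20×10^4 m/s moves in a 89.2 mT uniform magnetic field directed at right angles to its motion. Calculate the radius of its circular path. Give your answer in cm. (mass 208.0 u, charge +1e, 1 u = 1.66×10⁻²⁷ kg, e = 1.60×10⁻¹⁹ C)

The magnetic force provides the centripetal force: qvB = mv²/r, so r = mv/(qB).
r = (3.45×10^-25 kg)(3.20×10^4 m/s) / [(1×1.60×10^-19 C)(0.0892 T)] = 0.774 m.

r ≈ 77.4 cm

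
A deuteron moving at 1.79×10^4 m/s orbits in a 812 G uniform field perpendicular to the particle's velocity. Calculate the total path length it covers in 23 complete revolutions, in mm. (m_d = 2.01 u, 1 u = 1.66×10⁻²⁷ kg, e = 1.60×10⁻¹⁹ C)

r = mv/(qB) = 4.60×10^-3 m, so one revolution covers 2πr = 0.0289 m.
In 23 revolutions: L = 23·2πr = 0.664 m.

L ≈ 664 mm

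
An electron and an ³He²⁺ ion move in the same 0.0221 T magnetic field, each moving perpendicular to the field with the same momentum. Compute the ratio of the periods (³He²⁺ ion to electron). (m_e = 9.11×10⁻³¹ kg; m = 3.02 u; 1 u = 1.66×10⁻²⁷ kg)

ratio ≈ 2750

T = 2πm/(qB) is independent of speed, so T₂/T₁ = (m₂/q₂)/(m₁/q₁).
T_{³He²⁺ ion}/T_{electron} = (5.01×10^-27/2e) / (9.11×10^-31/1e) = 2750.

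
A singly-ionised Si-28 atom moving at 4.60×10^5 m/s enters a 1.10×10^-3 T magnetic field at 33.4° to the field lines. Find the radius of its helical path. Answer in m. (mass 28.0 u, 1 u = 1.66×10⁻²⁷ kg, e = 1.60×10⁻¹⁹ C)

Only the perpendicular component v⊥ = v sin33.4° = 2.53×10^5 m/s is bent by the field.
r = m v⊥ /(qB) = (4.65×10^-26)(2.53×10^5) / [(1×1.60×10^-19)(1.10×10^-3)] = 66.9 m.

r ≈ 66.9 m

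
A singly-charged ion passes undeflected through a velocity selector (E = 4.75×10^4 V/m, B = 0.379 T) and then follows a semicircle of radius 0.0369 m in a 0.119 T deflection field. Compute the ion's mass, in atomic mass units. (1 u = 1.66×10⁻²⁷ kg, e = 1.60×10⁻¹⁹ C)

m ≈ 3.38 u

v = E/B₁ = 1.25×10^5 m/s.
From r = mv/(qB₂), m = qB₂r/v = (1×1.60×10^-19)(0.119)(0.0369) / (1.25×10^5) = 5.61×10^-27 kg.
In atomic mass units: m = 5.61×10^-27 / 1.66×10^-27 = 3.38 u.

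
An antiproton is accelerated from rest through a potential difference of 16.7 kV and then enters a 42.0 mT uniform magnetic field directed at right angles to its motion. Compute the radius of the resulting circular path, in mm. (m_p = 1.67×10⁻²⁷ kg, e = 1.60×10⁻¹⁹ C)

The kinetic energy gained is K = qV = (1×1.60×10^-19)(1.67×10^4) = 2.67×10^-15 J.
v = √(2K/m) = 1.79×10^6 m/s.
r = mv/(qB) = (1.67×10^-27)(1.79×10^6) / [(1×1.60×10^-19)(0.0420)] = 0.445 m.

r ≈ 445 mm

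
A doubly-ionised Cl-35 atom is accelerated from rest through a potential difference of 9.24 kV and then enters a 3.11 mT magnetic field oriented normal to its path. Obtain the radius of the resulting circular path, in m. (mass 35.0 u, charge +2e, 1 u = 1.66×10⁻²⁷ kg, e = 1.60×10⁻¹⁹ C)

The kinetic energy gained is K = qV = (2×1.60×10^-19)(9240) = 2.96×10^-15 J.
v = √(2K/m) = 3.19×10^5 m/s.
r = mv/(qB) = (5.81×10^-26)(3.19×10^5) / [(2×1.60×10^-19)(3.11×10^-3)] = 18.6 m.

r ≈ 18.6 m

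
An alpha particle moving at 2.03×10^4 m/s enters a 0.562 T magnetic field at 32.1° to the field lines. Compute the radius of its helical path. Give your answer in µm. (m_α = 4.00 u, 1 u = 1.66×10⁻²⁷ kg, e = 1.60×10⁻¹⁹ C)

r ≈ 398 µm

Only the perpendicular component v⊥ = v sin32.1° = 1.08×10^4 m/s is bent by the field.
r = m v⊥ /(qB) = (6.64×10^-27)(1.08×10^4) / [(2×1.60×10^-19)(0.562)] = 3.98×10^-4 m.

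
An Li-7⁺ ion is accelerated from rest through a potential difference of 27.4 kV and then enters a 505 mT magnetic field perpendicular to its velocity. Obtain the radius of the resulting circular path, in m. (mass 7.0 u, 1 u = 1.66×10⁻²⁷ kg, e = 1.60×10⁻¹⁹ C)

The kinetic energy gained is K = qV = (1×1.60×10^-19)(2.74×10^4) = 4.38×10^-15 J.
v = √(2K/m) = 8.69×10^5 m/s.
r = mv/(qB) = (1.16×10^-26)(8.69×10^5) / [(1×1.60×10^-19)(0.505)] = 0.125 m.

r ≈ 0.125 m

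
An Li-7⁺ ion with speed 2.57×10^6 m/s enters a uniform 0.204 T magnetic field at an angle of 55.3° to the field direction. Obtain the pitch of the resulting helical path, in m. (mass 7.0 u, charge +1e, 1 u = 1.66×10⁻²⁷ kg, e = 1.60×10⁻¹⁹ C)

The velocity component along B is v∥ = v cos55.3° = 1.46×10^6 m/s.
The cyclotron period T = 2πm/(qB) = 2.24×10^-6 s is set by m, q, B alone.
Pitch = v∥·T = (1.46×10^6)(2.24×10^-6) = 3.27 m.

pitch ≈ 3.27 m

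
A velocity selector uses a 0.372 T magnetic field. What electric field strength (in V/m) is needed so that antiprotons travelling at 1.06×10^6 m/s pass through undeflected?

E ≈ 3.94×10^5 V/m

qE = qvB ⇒ E = vB = (1.06×10^6)(0.372) = 3.94×10^5 V/m.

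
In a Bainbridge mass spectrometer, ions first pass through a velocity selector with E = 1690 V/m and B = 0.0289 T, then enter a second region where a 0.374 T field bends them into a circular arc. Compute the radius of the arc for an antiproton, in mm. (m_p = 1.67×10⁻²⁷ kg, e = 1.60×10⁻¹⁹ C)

r ≈ 1.63 mm

The selector passes v = E/B = 1690/0.0289 = 5.85×10^4 m/s.
In the deflection region, r = mv/(qB₂) = (1.67×10^-27)(5.85×10^4) / [(1×1.60×10^-19)(0.374)] = 1.63×10^-3 m.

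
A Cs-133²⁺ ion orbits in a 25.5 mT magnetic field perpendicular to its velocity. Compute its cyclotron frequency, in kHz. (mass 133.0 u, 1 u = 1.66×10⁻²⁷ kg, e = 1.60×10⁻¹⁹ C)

f ≈ 5.88 kHz

f = qB/(2πm) = (2×1.60×10^-19)(0.0255) / [2π(2.21×10^-25)] = 5880 Hz.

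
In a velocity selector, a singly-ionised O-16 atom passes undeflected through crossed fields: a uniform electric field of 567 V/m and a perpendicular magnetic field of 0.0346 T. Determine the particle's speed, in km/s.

v ≈ 16.4 km/s

For zero net force, qE = qvB, so v = E/B.
v = (567) / (0.0346) = 1.64×10^4 m/s.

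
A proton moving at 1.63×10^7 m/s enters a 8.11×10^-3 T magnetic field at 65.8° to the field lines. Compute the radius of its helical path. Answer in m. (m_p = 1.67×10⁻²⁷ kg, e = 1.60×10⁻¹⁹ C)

r ≈ 19.1 m

Only the perpendicular component v⊥ = v sin65.8° = 1.49×10^7 m/s is bent by the field.
r = m v⊥ /(qB) = (1.67×10^-27)(1.49×10^7) / [(1×1.60×10^-19)(8.11×10^-3)] = 19.1 m.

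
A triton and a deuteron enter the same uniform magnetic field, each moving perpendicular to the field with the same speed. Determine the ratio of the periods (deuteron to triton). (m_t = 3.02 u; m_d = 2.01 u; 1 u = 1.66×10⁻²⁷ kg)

T = 2πm/(qB) is independent of speed, so T₂/T₁ = (m₂/q₂)/(m₁/q₁).
T_{deuteron}/T_{triton} = (3.34×10^-27/1e) / (5.01×10^-27/1e) = 0.666.

ratio ≈ 0.666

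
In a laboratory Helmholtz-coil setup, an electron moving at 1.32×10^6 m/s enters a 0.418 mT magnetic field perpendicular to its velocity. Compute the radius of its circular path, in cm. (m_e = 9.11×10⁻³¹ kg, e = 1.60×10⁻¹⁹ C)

The magnetic force provides the centripetal force: qvB = mv²/r, so r = mv/(qB).
r = (9.11×10^-31 kg)(1.32×10^6 m/s) / [(1×1.60×10^-19 C)(4.18×10^-4 T)] = 0.0180 m.

r ≈ 1.80 cm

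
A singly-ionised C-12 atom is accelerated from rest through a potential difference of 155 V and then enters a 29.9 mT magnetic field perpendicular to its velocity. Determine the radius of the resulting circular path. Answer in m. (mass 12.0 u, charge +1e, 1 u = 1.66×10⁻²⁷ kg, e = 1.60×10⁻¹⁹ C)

The kinetic energy gained is K = qV = (1×1.60×10^-19)(155) = 2.48×10^-17 J.
v = √(2K/m) = 4.99×10^4 m/s.
r = mv/(qB) = (1.99×10^-26)(4.99×10^4) / [(1×1.60×10^-19)(0.0299)] = 0.208 m.

r ≈ 0.208 m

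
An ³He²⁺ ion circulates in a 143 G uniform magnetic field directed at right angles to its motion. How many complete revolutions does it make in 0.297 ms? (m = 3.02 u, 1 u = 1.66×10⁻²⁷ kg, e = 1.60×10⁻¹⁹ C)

N = 43

T = 2πm/(qB) = 2π(5.0132×10^-27) / [(2×1.60×10^-19)(0.0143)] = 6.8835×10^-6 s.
N = t/T = 2.97×10^-4 / 6.8835×10^-6 ≈ 43.15, so 43 complete revolutions.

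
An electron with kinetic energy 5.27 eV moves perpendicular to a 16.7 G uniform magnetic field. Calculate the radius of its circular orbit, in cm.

Convert the energy: K = 5.27 eV = 8.43×10^-19 J.
v = √(2K/m) = √(2·8.43×10^-19/9.11×10^-31) = 1.36×10^6 m/s.
r = mv/(qB) = (9.11×10^-31)(1.36×10^6) / [(1×1.60×10^-19)(1.67×10^-3)] = 4.64×10^-3 m.

r ≈ 0.464 cm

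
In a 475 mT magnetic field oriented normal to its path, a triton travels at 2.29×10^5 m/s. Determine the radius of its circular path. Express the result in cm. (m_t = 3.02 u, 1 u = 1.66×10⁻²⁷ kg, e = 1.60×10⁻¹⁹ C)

r ≈ 1.51 cm

The magnetic force provides the centripetal force: qvB = mv²/r, so r = mv/(qB).
r = (5.01×10^-27 kg)(2.29×10^5 m/s) / [(1×1.60×10^-19 C)(0.475 T)] = 0.0151 m.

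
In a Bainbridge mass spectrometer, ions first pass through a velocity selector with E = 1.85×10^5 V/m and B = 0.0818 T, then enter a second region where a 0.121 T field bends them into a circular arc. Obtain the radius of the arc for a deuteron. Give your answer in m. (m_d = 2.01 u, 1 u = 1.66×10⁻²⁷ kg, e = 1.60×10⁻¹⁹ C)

r ≈ 0.390 m

The selector passes v = E/B = 1.85×10^5/0.0818 = 2.26×10^6 m/s.
In the deflection region, r = mv/(qB₂) = (3.34×10^-27)(2.26×10^6) / [(1×1.60×10^-19)(0.121)] = 0.390 m.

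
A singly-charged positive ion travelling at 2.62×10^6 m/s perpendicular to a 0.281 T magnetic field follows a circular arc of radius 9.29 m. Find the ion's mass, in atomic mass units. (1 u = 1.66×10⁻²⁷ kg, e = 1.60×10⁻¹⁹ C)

qvB = mv²/r ⇒ m = qBr/v.
m = (1×1.60×10^-19)(0.281)(9.29) / (2.62×10^6) = 1.59×10^-25 kg = 96.0 u.

m ≈ 96.0 u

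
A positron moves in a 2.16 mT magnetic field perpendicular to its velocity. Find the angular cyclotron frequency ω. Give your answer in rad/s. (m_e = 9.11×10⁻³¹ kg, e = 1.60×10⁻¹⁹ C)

ω ≈ 3.79×10^8 rad/s

ω = qB/m = (1×1.60×10^-19)(2.16×10^-3) / (9.11×10^-31) = 3.79×10^8 rad/s.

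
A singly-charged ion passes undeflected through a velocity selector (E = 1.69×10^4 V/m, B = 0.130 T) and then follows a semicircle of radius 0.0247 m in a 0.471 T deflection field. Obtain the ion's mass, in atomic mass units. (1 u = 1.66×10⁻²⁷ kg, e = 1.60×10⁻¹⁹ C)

m ≈ 8.63 u

v = E/B₁ = 1.30×10^5 m/s.
From r = mv/(qB₂), m = qB₂r/v = (1×1.60×10^-19)(0.471)(0.0247) / (1.30×10^5) = 1.43×10^-26 kg.
In atomic mass units: m = 1.43×10^-26 / 1.66×10^-27 = 8.63 u.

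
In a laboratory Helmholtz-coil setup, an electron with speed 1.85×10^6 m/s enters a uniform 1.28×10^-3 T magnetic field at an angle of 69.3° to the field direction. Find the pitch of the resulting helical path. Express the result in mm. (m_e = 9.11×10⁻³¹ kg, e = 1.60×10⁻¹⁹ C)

pitch ≈ 18.3 mm

The velocity component along B is v∥ = v cos69.3° = 6.54×10^5 m/s.
The cyclotron period T = 2πm/(qB) = 2.79×10^-8 s is set by m, q, B alone.
Pitch = v∥·T = (6.54×10^5)(2.79×10^-8) = 0.0183 m.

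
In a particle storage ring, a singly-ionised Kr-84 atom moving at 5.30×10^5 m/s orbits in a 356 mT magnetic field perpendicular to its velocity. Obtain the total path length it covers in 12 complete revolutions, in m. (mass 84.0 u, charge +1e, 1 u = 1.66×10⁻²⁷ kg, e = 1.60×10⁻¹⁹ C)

L ≈ 97.8 m

r = mv/(qB) = 1.30 m, so one revolution covers 2πr = 8.15 m.
In 12 revolutions: L = 12·2πr = 97.8 m.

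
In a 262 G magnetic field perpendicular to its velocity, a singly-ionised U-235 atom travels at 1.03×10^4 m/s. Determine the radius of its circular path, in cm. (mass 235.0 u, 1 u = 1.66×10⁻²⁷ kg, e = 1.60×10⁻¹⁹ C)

The magnetic force provides the centripetal force: qvB = mv²/r, so r = mv/(qB).
r = (3.90×10^-25 kg)(1.03×10^4 m/s) / [(1×1.60×10^-19 C)(0.0262 T)] = 0.958 m.

r ≈ 95.8 cm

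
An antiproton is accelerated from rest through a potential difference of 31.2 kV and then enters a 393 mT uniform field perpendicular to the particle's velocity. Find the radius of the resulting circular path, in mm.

r ≈ 64.9 mm

The kinetic energy gained is K = qV = (1×1.60×10^-19)(3.12×10^4) = 4.99×10^-15 J.
v = √(2K/m) = 2.45×10^6 m/s.
r = mv/(qB) = (1.67×10^-27)(2.45×10^6) / [(1×1.60×10^-19)(0.393)] = 0.0649 m.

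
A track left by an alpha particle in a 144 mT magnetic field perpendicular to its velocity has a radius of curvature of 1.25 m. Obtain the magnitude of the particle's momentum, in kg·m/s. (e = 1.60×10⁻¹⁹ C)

p ≈ 5.76×10^-20 kg·m/s

Since qvB = mv²/r, the momentum p = mv = qBr.
p = (2×1.60×10^-19)(0.144)(1.25) = 5.76×10^-20 kg·m/s.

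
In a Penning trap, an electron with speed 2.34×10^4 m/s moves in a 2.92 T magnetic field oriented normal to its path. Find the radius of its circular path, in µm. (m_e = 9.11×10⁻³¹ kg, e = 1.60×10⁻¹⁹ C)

r ≈ 0.0456 µm

The magnetic force provides the centripetal force: qvB = mv²/r, so r = mv/(qB).
r = (9.11×10^-31 kg)(2.34×10^4 m/s) / [(1×1.60×10^-19 C)(2.92 T)] = 4.56×10^-8 m.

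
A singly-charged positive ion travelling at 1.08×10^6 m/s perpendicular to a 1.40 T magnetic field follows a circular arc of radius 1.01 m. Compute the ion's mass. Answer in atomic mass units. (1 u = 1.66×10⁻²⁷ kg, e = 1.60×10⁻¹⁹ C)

m ≈ 126 u

qvB = mv²/r ⇒ m = qBr/v.
m = (1×1.60×10^-19)(1.40)(1.01) / (1.08×10^6) = 2.09×10^-25 kg = 126 u.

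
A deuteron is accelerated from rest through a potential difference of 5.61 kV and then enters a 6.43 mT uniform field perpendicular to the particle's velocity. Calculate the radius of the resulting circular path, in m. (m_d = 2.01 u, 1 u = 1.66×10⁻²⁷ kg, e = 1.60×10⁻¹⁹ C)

r ≈ 2.38 m

The kinetic energy gained is K = qV = (1×1.60×10^-19)(5610) = 8.98×10^-16 J.
v = √(2K/m) = 7.34×10^5 m/s.
r = mv/(qB) = (3.34×10^-27)(7.34×10^5) / [(1×1.60×10^-19)(6.43×10^-3)] = 2.38 m.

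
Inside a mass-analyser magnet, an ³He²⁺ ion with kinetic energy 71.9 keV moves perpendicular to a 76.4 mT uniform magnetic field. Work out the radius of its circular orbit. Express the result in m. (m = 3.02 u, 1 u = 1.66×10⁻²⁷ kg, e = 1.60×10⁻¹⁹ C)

Convert the energy: K = 71.9 keV = 1.15×10^-14 J.
v = √(2K/m) = √(2·1.15×10^-14/5.01×10^-27) = 2.14×10^6 m/s.
r = mv/(qB) = (5.01×10^-27)(2.14×10^6) / [(2×1.60×10^-19)(0.0764)] = 0.439 m.

r ≈ 0.439 m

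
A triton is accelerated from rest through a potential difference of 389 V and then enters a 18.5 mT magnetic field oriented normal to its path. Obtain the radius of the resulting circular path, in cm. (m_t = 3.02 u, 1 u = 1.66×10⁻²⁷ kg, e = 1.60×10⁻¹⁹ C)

r ≈ 26.7 cm

The kinetic energy gained is K = qV = (1×1.60×10^-19)(389) = 6.22×10^-17 J.
v = √(2K/m) = 1.58×10^5 m/s.
r = mv/(qB) = (5.01×10^-27)(1.58×10^5) / [(1×1.60×10^-19)(0.0185)] = 0.267 m.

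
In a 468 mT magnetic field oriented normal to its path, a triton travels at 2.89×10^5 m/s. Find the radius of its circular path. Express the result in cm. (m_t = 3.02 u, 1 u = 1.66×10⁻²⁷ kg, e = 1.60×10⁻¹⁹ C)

r ≈ 1.93 cm

The magnetic force provides the centripetal force: qvB = mv²/r, so r = mv/(qB).
r = (5.01×10^-27 kg)(2.89×10^5 m/s) / [(1×1.60×10^-19 C)(0.468 T)] = 0.0193 m.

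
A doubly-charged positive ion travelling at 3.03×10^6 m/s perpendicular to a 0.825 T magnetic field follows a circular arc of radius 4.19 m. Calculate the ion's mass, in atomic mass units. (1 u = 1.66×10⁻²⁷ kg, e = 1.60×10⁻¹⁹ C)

qvB = mv²/r ⇒ m = qBr/v.
m = (2×1.60×10^-19)(0.825)(4.19) / (3.03×10^6) = 3.65×10^-25 kg = 220 u.

m ≈ 220 u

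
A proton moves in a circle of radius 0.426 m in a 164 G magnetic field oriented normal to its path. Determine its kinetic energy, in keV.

K ≈ 2.34 keV

v = qBr/m = (1×1.60×10^-19)(0.0164)(0.426) / (1.67×10^-27) = 6.69×10^5 m/s.
K = ½mv² = 0.5·(1.67×10^-27)·(6.69×10^5)² = 3.74×10^-16 J = 2.34 keV.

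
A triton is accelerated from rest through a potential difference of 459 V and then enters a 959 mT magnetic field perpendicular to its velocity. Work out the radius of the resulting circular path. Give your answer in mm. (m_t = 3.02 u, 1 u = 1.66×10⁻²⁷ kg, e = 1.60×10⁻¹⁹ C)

r ≈ 5.59 mm

The kinetic energy gained is K = qV = (1×1.60×10^-19)(459) = 7.34×10^-17 J.
v = √(2K/m) = 1.71×10^5 m/s.
r = mv/(qB) = (5.01×10^-27)(1.71×10^5) / [(1×1.60×10^-19)(0.959)] = 5.59×10^-3 m.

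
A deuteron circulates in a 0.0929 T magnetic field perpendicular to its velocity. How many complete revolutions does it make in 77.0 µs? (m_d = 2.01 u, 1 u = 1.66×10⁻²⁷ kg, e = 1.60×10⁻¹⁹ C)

N = 54

T = 2πm/(qB) = 2π(3.3366×10^-27) / [(1×1.60×10^-19)(0.0929)] = 1.4104×10^-6 s.
N = t/T = 7.70×10^-5 / 1.4104×10^-6 ≈ 54.59, so 54 complete revolutions.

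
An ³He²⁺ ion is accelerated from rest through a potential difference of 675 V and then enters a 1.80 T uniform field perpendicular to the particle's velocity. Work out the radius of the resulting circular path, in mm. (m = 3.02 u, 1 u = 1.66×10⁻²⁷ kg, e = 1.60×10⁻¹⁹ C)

r ≈ 2.55 mm

The kinetic energy gained is K = qV = (2×1.60×10^-19)(675) = 2.16×10^-16 J.
v = √(2K/m) = 2.94×10^5 m/s.
r = mv/(qB) = (5.01×10^-27)(2.94×10^5) / [(2×1.60×10^-19)(1.80)] = 2.55×10^-3 m.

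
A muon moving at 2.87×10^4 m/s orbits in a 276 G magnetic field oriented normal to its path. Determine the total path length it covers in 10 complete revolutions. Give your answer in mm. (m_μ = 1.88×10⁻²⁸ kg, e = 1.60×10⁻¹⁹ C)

L ≈ 76.8 mm

r = mv/(qB) = 1.22×10^-3 m, so one revolution covers 2πr = 7.68×10^-3 m.
In 10 revolutions: L = 10·2πr = 0.0768 m.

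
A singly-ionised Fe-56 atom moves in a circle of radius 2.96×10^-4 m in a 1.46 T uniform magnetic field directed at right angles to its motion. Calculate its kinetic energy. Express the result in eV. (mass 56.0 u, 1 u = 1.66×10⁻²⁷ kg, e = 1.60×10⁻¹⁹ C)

v = qBr/m = (1×1.60×10^-19)(1.46)(2.96×10^-4) / (9.30×10^-26) = 744 m/s.
K = ½mv² = 0.5·(9.30×10^-26)·(744)² = 2.57×10^-20 J = 0.161 eV.

K ≈ 0.161 eV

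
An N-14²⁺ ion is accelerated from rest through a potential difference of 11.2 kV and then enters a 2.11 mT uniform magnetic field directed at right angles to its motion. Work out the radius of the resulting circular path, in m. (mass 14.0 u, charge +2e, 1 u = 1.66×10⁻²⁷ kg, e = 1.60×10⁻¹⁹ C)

The kinetic energy gained is K = qV = (2×1.60×10^-19)(1.12×10^4) = 3.58×10^-15 J.
v = √(2K/m) = 5.55×10^5 m/s.
r = mv/(qB) = (2.32×10^-26)(5.55×10^5) / [(2×1.60×10^-19)(2.11×10^-3)] = 19.1 m.

r ≈ 19.1 m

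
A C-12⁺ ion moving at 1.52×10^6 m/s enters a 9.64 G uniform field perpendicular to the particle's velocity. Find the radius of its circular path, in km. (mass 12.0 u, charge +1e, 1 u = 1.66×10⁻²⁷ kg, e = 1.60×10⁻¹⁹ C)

r ≈ 0.196 km

The magnetic force provides the centripetal force: qvB = mv²/r, so r = mv/(qB).
r = (1.99×10^-26 kg)(1.52×10^6 m/s) / [(1×1.60×10^-19 C)(9.64×10^-4 T)] = 196 m.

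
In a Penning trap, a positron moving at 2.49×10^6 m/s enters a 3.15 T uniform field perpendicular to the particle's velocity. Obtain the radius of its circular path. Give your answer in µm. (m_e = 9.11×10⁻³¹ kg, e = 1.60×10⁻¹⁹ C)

r ≈ 4.50 µm

The magnetic force provides the centripetal force: qvB = mv²/r, so r = mv/(qB).
r = (9.11×10^-31 kg)(2.49×10^6 m/s) / [(1×1.60×10^-19 C)(3.15 T)] = 4.50×10^-6 m.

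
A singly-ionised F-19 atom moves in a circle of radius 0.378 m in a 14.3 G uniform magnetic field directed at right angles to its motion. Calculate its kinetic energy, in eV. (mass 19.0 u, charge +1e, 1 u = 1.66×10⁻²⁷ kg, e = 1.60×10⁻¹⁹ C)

K ≈ 0.741 eV

v = qBr/m = (1×1.60×10^-19)(1.43×10^-3)(0.378) / (3.15×10^-26) = 2740 m/s.
K = ½mv² = 0.5·(3.15×10^-26)·(2740)² = 1.19×10^-19 J = 0.741 eV.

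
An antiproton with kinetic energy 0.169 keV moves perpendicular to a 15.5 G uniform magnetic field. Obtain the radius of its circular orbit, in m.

Convert the energy: K = 0.169 keV = 2.70×10^-17 J.
v = √(2K/m) = √(2·2.70×10^-17/1.67×10^-27) = 1.80×10^5 m/s.
r = mv/(qB) = (1.67×10^-27)(1.80×10^5) / [(1×1.60×10^-19)(1.55×10^-3)] = 1.21 m.

r ≈ 1.21 m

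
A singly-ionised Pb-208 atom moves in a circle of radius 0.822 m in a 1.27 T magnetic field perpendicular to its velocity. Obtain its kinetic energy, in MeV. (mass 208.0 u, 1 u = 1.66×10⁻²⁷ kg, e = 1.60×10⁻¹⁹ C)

K ≈ 0.253 MeV

v = qBr/m = (1×1.60×10^-19)(1.27)(0.822) / (3.45×10^-25) = 4.84×10^5 m/s.
K = ½mv² = 0.5·(3.45×10^-25)·(4.84×10^5)² = 4.04×10^-14 J = 0.253 MeV.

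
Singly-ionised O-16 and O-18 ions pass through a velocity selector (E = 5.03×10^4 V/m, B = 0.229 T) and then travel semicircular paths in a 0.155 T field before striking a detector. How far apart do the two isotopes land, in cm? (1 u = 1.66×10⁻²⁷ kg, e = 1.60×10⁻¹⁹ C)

Both emerge at v = E/B₁ = 2.20×10^5 m/s.
r = mv/(qB₂), so r₁ = 0.2352 m and r₂ = 0.2646 m, giving Δr = 0.0294 m.
After a semicircle each ion lands a diameter 2r from the entry slit, so the separation is 2Δr = 0.0588 m.

Δd ≈ 5.88 cm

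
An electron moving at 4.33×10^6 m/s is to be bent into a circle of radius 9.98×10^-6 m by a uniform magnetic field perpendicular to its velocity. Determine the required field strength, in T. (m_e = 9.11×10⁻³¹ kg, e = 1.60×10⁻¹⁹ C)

B ≈ 2.47 T

qvB = mv²/r gives B = mv/(qr).
B = (9.11×10^-31)(4.33×10^6) / [(1×1.60×10^-19)(9.98×10^-6)] = 2.47 T.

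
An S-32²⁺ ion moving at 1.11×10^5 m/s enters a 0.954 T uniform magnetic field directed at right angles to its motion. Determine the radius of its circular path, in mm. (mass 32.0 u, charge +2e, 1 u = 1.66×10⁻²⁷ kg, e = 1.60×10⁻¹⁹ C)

r ≈ 19.3 mm

The magnetic force provides the centripetal force: qvB = mv²/r, so r = mv/(qB).
r = (5.31×10^-26 kg)(1.11×10^5 m/s) / [(2×1.60×10^-19 C)(0.954 T)] = 0.0193 m.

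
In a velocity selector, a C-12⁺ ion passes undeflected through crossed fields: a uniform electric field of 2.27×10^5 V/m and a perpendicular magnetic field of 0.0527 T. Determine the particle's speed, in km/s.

v ≈ 4310 km/s

For zero net force, qE = qvB, so v = E/B.
v = (2.27×10^5) / (0.0527) = 4.31×10^6 m/s.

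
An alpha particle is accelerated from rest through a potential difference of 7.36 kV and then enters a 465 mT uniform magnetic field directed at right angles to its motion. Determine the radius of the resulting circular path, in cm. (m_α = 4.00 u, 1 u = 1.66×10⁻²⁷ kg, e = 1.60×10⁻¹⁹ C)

r ≈ 3.76 cm

The kinetic energy gained is K = qV = (2×1.60×10^-19)(7360) = 2.36×10^-15 J.
v = √(2K/m) = 8.42×10^5 m/s.
r = mv/(qB) = (6.64×10^-27)(8.42×10^5) / [(2×1.60×10^-19)(0.465)] = 0.0376 m.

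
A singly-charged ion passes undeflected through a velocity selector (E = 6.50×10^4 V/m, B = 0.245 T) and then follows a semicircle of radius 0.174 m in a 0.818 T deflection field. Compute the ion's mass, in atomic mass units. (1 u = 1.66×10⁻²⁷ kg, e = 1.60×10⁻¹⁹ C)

v = E/B₁ = 2.65×10^5 m/s.
From r = mv/(qB₂), m = qB₂r/v = (1×1.60×10^-19)(0.818)(0.174) / (2.65×10^5) = 8.58×10^-26 kg.
In atomic mass units: m = 8.58×10^-26 / 1.66×10^-27 = 51.7 u.

m ≈ 51.7 u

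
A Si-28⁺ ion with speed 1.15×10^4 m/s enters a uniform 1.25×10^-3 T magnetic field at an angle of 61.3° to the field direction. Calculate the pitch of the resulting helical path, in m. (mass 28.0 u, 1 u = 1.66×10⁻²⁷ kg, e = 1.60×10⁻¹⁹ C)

pitch ≈ 8.06 m

The velocity component along B is v∥ = v cos61.3° = 5520 m/s.
The cyclotron period T = 2πm/(qB) = 1.46×10^-3 s is set by m, q, B alone.
Pitch = v∥·T = (5520)(1.46×10^-3) = 8.06 m.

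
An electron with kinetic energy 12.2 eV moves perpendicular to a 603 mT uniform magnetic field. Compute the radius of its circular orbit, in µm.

Convert the energy: K = 12.2 eV = 1.95×10^-18 J.
v = √(2K/m) = √(2·1.95×10^-18/9.11×10^-31) = 2.07×10^6 m/s.
r = mv/(qB) = (9.11×10^-31)(2.07×10^6) / [(1×1.60×10^-19)(0.603)] = 1.95×10^-5 m.

r ≈ 19.5 µm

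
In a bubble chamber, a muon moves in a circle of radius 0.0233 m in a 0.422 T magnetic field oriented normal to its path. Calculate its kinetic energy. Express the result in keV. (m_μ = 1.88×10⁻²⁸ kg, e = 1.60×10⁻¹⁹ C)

v = qBr/m = (1×1.60×10^-19)(0.422)(0.0233) / (1.88×10^-28) = 8.37×10^6 m/s.
K = ½mv² = 0.5·(1.88×10^-28)·(8.37×10^6)² = 6.58×10^-15 J = 41.1 keV.

K ≈ 41.1 keV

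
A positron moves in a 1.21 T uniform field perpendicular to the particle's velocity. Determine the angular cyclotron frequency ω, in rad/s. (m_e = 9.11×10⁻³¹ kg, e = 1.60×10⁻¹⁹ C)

ω ≈ 2.13×10^11 rad/s

ω = qB/m = (1×1.60×10^-19)(1.21) / (9.11×10^-31) = 2.13×10^11 rad/s.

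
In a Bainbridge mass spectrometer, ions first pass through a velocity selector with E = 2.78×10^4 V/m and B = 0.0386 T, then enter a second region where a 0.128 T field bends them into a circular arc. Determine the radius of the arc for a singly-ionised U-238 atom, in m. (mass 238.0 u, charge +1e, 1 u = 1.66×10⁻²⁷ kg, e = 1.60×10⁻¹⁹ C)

r ≈ 13.9 m

The selector passes v = E/B = 2.78×10^4/0.0386 = 7.20×10^5 m/s.
In the deflection region, r = mv/(qB₂) = (3.95×10^-25)(7.20×10^5) / [(1×1.60×10^-19)(0.128)] = 13.9 m.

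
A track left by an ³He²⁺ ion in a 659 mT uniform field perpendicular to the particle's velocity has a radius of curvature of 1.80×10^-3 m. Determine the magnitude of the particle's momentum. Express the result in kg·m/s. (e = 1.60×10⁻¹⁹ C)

Since qvB = mv²/r, the momentum p = mv = qBr.
p = (2×1.60×10^-19)(0.659)(1.80×10^-3) = 3.80×10^-22 kg·m/s.

p ≈ 3.80×10^-22 kg·m/s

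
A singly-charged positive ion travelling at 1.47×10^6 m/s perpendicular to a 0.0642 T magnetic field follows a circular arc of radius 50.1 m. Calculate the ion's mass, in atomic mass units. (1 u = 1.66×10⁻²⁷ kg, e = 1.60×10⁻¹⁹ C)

qvB = mv²/r ⇒ m = qBr/v.
m = (1×1.60×10^-19)(0.0642)(50.1) / (1.47×10^6) = 3.50×10^-25 kg = 211 u.

m ≈ 211 u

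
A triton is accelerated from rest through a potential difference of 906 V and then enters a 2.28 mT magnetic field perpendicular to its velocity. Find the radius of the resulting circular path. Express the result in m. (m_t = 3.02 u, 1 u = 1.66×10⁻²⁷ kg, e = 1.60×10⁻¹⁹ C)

The kinetic energy gained is K = qV = (1×1.60×10^-19)(906) = 1.45×10^-16 J.
v = √(2K/m) = 2.40×10^5 m/s.
r = mv/(qB) = (5.01×10^-27)(2.40×10^5) / [(1×1.60×10^-19)(2.28×10^-3)] = 3.30 m.

r ≈ 3.30 m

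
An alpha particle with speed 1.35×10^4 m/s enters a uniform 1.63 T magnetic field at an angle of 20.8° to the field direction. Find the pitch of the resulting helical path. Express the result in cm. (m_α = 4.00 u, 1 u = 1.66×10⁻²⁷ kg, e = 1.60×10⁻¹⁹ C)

pitch ≈ 0.101 cm

The velocity component along B is v∥ = v cos20.8° = 1.26×10^4 m/s.
The cyclotron period T = 2πm/(qB) = 8.00×10^-8 s is set by m, q, B alone.
Pitch = v∥·T = (1.26×10^4)(8.00×10^-8) = 1.01×10^-3 m.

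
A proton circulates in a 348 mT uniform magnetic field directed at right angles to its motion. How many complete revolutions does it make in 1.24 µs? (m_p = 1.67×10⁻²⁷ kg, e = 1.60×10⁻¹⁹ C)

N = 6

T = 2πm/(qB) = 2π(1.67×10^-27) / [(1×1.60×10^-19)(0.348)] = 1.8845×10^-7 s.
N = t/T = 1.24×10^-6 / 1.8845×10^-7 ≈ 6.58, so 6 complete revolutions.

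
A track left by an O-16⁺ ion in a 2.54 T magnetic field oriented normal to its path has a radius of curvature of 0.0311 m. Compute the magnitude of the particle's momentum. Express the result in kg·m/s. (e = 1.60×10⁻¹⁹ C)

Since qvB = mv²/r, the momentum p = mv = qBr.
p = (1×1.60×10^-19)(2.54)(0.0311) = 1.26×10^-20 kg·m/s.

p ≈ 1.26×10^-20 kg·m/s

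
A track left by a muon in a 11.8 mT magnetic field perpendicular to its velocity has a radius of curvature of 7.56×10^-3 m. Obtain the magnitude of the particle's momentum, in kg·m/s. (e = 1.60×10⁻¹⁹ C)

p ≈ 1.43×10^-23 kg·m/s

Since qvB = mv²/r, the momentum p = mv = qBr.
p = (1×1.60×10^-19)(0.0118)(7.56×10^-3) = 1.43×10^-23 kg·m/s.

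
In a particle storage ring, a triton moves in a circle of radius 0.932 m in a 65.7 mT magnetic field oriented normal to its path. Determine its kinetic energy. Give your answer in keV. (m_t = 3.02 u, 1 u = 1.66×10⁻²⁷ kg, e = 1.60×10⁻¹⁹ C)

v = qBr/m = (1×1.60×10^-19)(0.0657)(0.932) / (5.01×10^-27) = 1.95×10^6 m/s.
K = ½mv² = 0.5·(5.01×10^-27)·(1.95×10^6)² = 9.57×10^-15 J = 59.8 keV.

K ≈ 59.8 keV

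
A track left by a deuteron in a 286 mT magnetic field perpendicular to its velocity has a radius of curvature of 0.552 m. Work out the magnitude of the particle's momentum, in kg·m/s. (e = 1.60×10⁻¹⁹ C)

p ≈ 2.53×10^-20 kg·m/s

Since qvB = mv²/r, the momentum p = mv = qBr.
p = (1×1.60×10^-19)(0.286)(0.552) = 2.53×10^-20 kg·m/s.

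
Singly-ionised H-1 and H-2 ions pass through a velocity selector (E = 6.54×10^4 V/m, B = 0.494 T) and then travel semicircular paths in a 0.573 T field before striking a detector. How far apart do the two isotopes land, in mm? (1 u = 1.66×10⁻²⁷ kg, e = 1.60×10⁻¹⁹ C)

Both emerge at v = E/B₁ = 1.32×10^5 m/s.
r = mv/(qB₂), so r₁ = 2.40×10^-3 m and r₂ = 4.79×10^-3 m, giving Δr = 2.40×10^-3 m.
After a semicircle each ion lands a diameter 2r from the entry slit, so the separation is 2Δr = 4.79×10^-3 m.

Δd ≈ 4.79 mm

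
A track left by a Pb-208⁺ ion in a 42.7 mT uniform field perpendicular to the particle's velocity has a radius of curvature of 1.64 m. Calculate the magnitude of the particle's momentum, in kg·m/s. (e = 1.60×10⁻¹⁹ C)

p ≈ 1.12×10^-20 kg·m/s

Since qvB = mv²/r, the momentum p = mv = qBr.
p = (1×1.60×10^-19)(0.0427)(1.64) = 1.12×10^-20 kg·m/s.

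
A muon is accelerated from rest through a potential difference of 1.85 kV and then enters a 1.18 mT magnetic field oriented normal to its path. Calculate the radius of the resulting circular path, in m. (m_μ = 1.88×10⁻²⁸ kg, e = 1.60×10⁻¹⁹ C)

The kinetic energy gained is K = qV = (1×1.60×10^-19)(1850) = 2.96×10^-16 J.
v = √(2K/m) = 1.77×10^6 m/s.
r = mv/(qB) = (1.88×10^-28)(1.77×10^6) / [(1×1.60×10^-19)(1.18×10^-3)] = 1.77 m.

r ≈ 1.77 m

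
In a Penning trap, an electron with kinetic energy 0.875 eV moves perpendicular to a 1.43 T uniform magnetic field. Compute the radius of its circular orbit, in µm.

Convert the energy: K = 0.875 eV = 1.40×10^-19 J.
v = √(2K/m) = √(2·1.40×10^-19/9.11×10^-31) = 5.54×10^5 m/s.
r = mv/(qB) = (9.11×10^-31)(5.54×10^5) / [(1×1.60×10^-19)(1.43)] = 2.21×10^-6 m.

r ≈ 2.21 µm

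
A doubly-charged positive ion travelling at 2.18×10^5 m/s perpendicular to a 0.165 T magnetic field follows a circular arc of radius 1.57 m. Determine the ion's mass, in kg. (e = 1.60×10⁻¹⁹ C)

qvB = mv²/r ⇒ m = qBr/v.
m = (2×1.60×10^-19)(0.165)(1.57) / (2.18×10^5) = 3.80×10^-25 kg.

m ≈ 3.80×10^-25 kg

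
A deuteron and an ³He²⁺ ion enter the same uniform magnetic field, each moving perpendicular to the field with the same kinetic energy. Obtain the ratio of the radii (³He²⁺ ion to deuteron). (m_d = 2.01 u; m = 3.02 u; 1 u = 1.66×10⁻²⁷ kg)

ratio ≈ 0.613

r = √(2mK)/(qB) ⇒ at equal K, r ∝ √m/q.
r_{³He²⁺ ion}/r_{deuteron} = 0.613.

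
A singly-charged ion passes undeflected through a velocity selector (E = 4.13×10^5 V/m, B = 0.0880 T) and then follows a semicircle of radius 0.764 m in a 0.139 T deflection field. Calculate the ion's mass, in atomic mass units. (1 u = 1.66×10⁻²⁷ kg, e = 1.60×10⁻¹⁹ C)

m ≈ 2.18 u

v = E/B₁ = 4.69×10^6 m/s.
From r = mv/(qB₂), m = qB₂r/v = (1×1.60×10^-19)(0.139)(0.764) / (4.69×10^6) = 3.62×10^-27 kg.
In atomic mass units: m = 3.62×10^-27 / 1.66×10^-27 = 2.18 u.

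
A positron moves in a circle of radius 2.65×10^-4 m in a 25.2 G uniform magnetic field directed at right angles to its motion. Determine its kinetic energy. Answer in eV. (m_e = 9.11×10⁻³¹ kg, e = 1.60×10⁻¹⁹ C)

K ≈ 0.0392 eV

v = qBr/m = (1×1.60×10^-19)(2.52×10^-3)(2.65×10^-4) / (9.11×10^-31) = 1.17×10^5 m/s.
K = ½mv² = 0.5·(9.11×10^-31)·(1.17×10^5)² = 6.27×10^-21 J = 0.0392 eV.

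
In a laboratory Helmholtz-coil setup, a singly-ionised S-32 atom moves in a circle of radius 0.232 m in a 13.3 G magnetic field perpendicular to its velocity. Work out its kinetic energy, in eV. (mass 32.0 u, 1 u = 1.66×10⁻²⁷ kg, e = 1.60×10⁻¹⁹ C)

K ≈ 0.143 eV

v = qBr/m = (1×1.60×10^-19)(1.33×10^-3)(0.232) / (5.31×10^-26) = 929 m/s.
K = ½mv² = 0.5·(5.31×10^-26)·(929)² = 2.29×10^-20 J = 0.143 eV.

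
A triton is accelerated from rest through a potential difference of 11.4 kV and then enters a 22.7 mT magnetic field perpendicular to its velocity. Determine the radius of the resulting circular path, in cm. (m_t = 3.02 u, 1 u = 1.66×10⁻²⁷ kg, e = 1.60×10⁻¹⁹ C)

r ≈ 118 cm

The kinetic energy gained is K = qV = (1×1.60×10^-19)(1.14×10^4) = 1.82×10^-15 J.
v = √(2K/m) = 8.53×10^5 m/s.
r = mv/(qB) = (5.01×10^-27)(8.53×10^5) / [(1×1.60×10^-19)(0.0227)] = 1.18 m.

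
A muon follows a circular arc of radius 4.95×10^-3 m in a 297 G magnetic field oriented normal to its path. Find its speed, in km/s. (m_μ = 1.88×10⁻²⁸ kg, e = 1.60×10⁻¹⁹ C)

From qvB = mv²/r, v = qBr/m.
v = (1×1.60×10^-19)(0.0297)(4.95×10^-3) / (1.88×10^-28) = 1.25×10^5 m/s.

v ≈ 125 km/s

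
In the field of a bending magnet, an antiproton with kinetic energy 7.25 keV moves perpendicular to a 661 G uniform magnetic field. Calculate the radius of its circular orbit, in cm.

r ≈ 18.6 cm

Convert the energy: K = 7.25 keV = 1.16×10^-15 J.
v = √(2K/m) = √(2·1.16×10^-15/1.67×10^-27) = 1.18×10^6 m/s.
r = mv/(qB) = (1.67×10^-27)(1.18×10^6) / [(1×1.60×10^-19)(0.0661)] = 0.186 m.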